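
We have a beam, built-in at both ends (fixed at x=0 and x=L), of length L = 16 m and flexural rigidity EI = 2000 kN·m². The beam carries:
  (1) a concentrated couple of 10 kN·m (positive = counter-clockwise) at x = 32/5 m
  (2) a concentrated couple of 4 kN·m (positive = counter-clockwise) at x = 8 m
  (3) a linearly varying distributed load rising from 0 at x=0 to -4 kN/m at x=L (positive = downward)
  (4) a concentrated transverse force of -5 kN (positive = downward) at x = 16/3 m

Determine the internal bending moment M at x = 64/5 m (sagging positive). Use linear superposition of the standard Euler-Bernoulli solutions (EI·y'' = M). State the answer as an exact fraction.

Load 1 — applied couple M₀=10 kN·m at a=32/5 m (b=L-a=48/5):
  M_1 = R_Ax - M_A - M₀  [x>a] with R_A=9/10, M_A=6/5 = (9/10)·(64/5) - (6/5) - 10 = 8/25 kN·m
Load 2 — applied couple M₀=4 kN·m at a=8 m (b=L-a=8):
  M_2 = R_Ax - M_A - M₀  [x>a] with R_A=3/8, M_A=1 = (3/8)·(64/5) - 1 - 4 = -1/5 kN·m
Load 3 — triangular load w₀=-4 kN/m (0→w₀ over full span):
  M_3 = 3w₀Lx/20 - w₀L²/30 - w₀x³/(6L) = 3·(-4)·16·(64/5)/20 - (-4)·16²/30 - (-4)·(64/5)³/(6·16) = -512/375 kN·m
Load 4 — point force P=-5 kN at a=16/3 m (b=L-a=32/3):
  M_4 = Pa²(a+3b)(L-x)/L³ - Pa²b/L²  [x>a] = (-5)·(16/3)²·((16/3)+3·(32/3))·(16-(64/5))/16³ - (-5)·(16/3)²·(32/3)/16² = 16/9 kN·m
Superposition: M = Σ M_i = 599/1125 kN·m ≈ 0.532444 kN·m

M(64/5) = 599/1125 kN·m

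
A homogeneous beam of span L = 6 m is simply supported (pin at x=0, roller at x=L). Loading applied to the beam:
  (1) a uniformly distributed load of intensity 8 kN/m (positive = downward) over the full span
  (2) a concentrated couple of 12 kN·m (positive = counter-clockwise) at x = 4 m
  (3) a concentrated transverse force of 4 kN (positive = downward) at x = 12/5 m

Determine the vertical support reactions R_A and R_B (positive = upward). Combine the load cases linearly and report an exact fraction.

Load 1 — uniform load w=8 kN/m over full span:
  R_A = wL/2 = 8·6/2 = 24 kN
  R_B = wL/2 = 8·6/2 = 24 kN
Load 2 — applied couple M₀=12 kN·m at a=4 m (b=L-a=2):
  R_A = M₀/L = 12/6 = 2 kN
  R_B = -M₀/L = -12/6 = -2 kN
Load 3 — point force P=4 kN at a=12/5 m (b=L-a=18/5):
  R_A = Pb/L = 4·(18/5)/6 = 12/5 kN
  R_B = Pa/L = 4·(12/5)/6 = 8/5 kN
Superposition: R_A = 142/5 kN, R_B = 118/5 kN

R_A = 142/5 kN, R_B = 118/5 kN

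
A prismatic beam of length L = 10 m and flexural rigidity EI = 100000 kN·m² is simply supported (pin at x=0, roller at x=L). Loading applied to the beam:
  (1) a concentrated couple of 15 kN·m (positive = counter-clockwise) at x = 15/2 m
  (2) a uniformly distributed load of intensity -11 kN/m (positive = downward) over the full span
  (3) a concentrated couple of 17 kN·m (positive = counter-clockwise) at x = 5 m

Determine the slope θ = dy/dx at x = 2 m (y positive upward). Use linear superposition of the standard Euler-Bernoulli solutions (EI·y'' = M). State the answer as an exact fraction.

θ(2) = 82081/24000000 rad

Load 1 — applied couple M₀=15 kN·m at a=15/2 m (b=L-a=5/2):
  θ_1 = (M₀x²/(2L)+C₁)/EI  [x≤a] with C₁=M₀(3b²-L²)/(6L)=-325/16 = (15·2²/(2·10)+(-325/16))/100000 = -277/1600000 rad
Load 2 — uniform load w=-11 kN/m over full span:
  θ_2 = -w(L³-6Lx²+4x³)/(24EI) = -(-11)·(10³-6·10·2²+4·2³)/(24·100000) = 363/100000 rad
Load 3 — applied couple M₀=17 kN·m at a=5 m (b=L-a=5):
  θ_3 = (M₀x²/(2L)+C₁)/EI  [x≤a] with C₁=M₀(3b²-L²)/(6L)=-85/12 = (17·2²/(2·10)+(-85/12))/100000 = -221/6000000 rad
Superposition: θ = Σ θ_i = 82081/24000000 rad ≈ 0.003420 rad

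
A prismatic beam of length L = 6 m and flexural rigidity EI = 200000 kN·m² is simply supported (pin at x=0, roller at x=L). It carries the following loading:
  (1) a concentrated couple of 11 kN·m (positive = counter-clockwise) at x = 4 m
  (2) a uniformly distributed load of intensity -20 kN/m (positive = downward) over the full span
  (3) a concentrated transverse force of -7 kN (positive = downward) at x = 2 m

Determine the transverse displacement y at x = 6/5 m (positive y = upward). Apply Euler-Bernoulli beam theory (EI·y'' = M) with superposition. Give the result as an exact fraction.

y(6/5) = 39281/37500000 m

Load 1 — applied couple M₀=11 kN·m at a=4 m (b=L-a=2):
  y_1 = (M₀x³/(6L)+C₁x)/EI  [x≤a] with C₁=M₀(3b²-L²)/(6L)=-22/3 = (11·(6/5)³/(6·6)+(-22/3)·(6/5))/200000 = -517/12500000 m
Load 2 — uniform load w=-20 kN/m over full span:
  y_2 = -wx(L³-2Lx²+x³)/(24EI) = -(-20)·(6/5)·(6³-2·6·(6/5)²+(6/5)³)/(24·200000) = 783/781250 m
Load 3 — point force P=-7 kN at a=2 m (b=L-a=4):
  y_3 = -Pbx(L²-b²-x²)/(6LEI)  [x≤a] = -(-7)·4·(6/5)·(6²-4²-(6/5)²)/(6·6·200000) = 203/2343750 m
Superposition: y = Σ y_i = 39281/37500000 m ≈ 0.001047 m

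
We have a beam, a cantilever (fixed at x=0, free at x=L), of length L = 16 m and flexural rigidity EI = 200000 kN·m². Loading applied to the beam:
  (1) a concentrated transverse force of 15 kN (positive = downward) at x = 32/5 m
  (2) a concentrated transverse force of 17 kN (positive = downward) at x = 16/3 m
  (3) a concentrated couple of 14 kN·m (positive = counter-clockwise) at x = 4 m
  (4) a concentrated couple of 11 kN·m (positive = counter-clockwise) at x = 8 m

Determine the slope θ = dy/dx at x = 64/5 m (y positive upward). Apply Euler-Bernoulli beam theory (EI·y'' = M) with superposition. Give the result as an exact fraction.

θ(64/5) = -1139/562500 rad

Load 1 — point force P=15 kN at a=32/5 m (b=L-a=48/5):
  θ_1 = -Pa²/(2EI)  [x>a] = -15·(32/5)²/(2·200000) = -24/15625 rad
Load 2 — point force P=17 kN at a=16/3 m (b=L-a=32/3):
  θ_2 = -Pa²/(2EI)  [x>a] = -17·(16/3)²/(2·200000) = -34/28125 rad
Load 3 — applied couple M₀=14 kN·m at a=4 m (b=L-a=12):
  θ_3 = M₀a/EI  [x>a] = 14·4/200000 = 7/25000 rad
Load 4 — applied couple M₀=11 kN·m at a=8 m (b=L-a=8):
  θ_4 = M₀a/EI  [x>a] = 11·8/200000 = 11/25000 rad
Superposition: θ = Σ θ_i = -1139/562500 rad ≈ -0.002025 rad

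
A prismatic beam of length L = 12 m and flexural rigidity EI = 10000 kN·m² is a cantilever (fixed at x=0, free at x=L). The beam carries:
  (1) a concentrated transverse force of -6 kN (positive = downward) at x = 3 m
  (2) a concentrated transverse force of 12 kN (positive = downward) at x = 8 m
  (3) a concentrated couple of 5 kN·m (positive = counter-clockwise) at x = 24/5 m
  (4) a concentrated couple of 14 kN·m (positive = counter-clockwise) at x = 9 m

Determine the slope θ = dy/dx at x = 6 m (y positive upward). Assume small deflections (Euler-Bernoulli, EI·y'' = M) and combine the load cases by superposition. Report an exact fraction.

Load 1 — point force P=-6 kN at a=3 m (b=L-a=9):
  θ_1 = -Pa²/(2EI)  [x>a] = -(-6)·3²/(2·10000) = 27/10000 rad
Load 2 — point force P=12 kN at a=8 m (b=L-a=4):
  θ_2 = -Px(2a-x)/(2EI)  [x≤a] = -12·6·(2·8-6)/(2·10000) = -9/250 rad
Load 3 — applied couple M₀=5 kN·m at a=24/5 m (b=L-a=36/5):
  θ_3 = M₀a/EI  [x>a] = 5·(24/5)/10000 = 3/1250 rad
Load 4 — applied couple M₀=14 kN·m at a=9 m (b=L-a=3):
  θ_4 = M₀x/EI  [x≤a] = 14·6/10000 = 21/2500 rad
Superposition: θ = Σ θ_i = -9/400 rad ≈ -0.022500 rad

θ(6) = -9/400 rad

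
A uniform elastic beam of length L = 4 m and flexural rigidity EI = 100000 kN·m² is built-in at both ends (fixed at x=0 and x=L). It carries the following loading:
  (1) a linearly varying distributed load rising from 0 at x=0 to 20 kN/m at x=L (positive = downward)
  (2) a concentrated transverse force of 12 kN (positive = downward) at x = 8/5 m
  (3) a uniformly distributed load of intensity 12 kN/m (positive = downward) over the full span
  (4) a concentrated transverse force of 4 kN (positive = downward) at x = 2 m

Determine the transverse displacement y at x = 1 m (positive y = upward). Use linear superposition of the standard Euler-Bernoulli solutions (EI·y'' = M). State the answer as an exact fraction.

Load 1 — triangular load w₀=20 kN/m (0→w₀ over full span):
  y_1 = -w₀x²(L-x)²(x+2L)/(120LEI) = -20·1²·(4-1)²·(1+2·4)/(120·4·100000) = -27/800000 m
Load 2 — point force P=12 kN at a=8/5 m (b=L-a=12/5):
  y_2 = -Pb²x²(3aL-(3a+b)x)/(6L³EI)  [x≤a] = -12·(12/5)²·1²·(3·(8/5)·4-(3·(8/5)+(12/5))·1)/(6·4³·100000) = -27/1250000 m
Load 3 — uniform load w=12 kN/m over full span:
  y_3 = -wx²(L-x)²/(24EI) = -12·1²·(4-1)²/(24·100000) = -9/200000 m
Load 4 — point force P=4 kN at a=2 m (b=L-a=2):
  y_4 = -Pb²x²(3aL-(3a+b)x)/(6L³EI)  [x≤a] = -4·2²·1²·(3·2·4-(3·2+2)·1)/(6·4³·100000) = -1/150000 m
Superposition: y = Σ y_i = -6421/60000000 m ≈ -0.000107 m

y(1) = -6421/60000000 m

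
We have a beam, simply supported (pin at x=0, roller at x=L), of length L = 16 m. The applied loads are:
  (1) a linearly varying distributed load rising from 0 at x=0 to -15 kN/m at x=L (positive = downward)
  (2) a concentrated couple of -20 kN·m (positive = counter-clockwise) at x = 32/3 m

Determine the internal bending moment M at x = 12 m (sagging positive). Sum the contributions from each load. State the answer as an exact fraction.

M(12) = -205 kN·m

Load 1 — triangular load w₀=-15 kN/m (0→w₀ over full span):
  M_1 = w₀Lx/6 - w₀x³/(6L) = (-15)·16·12/6 - (-15)·12³/(6·16) = -210 kN·m
Load 2 — applied couple M₀=-20 kN·m at a=32/3 m (b=L-a=16/3):
  M_2 = M₀x/L - M₀  [x>a] = (-20)·12/16 - (-20) = 5 kN·m
Superposition: M = Σ M_i = -205 kN·m ≈ -205.000000 kN·m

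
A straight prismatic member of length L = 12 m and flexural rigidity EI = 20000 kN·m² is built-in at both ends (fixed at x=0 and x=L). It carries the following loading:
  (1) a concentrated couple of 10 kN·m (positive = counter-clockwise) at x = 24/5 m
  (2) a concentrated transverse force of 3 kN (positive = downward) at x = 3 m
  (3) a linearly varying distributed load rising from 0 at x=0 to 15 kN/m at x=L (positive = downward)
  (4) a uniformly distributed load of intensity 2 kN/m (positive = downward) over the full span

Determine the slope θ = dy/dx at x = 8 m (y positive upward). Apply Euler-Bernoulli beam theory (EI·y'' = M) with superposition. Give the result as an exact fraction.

Load 1 — applied couple M₀=10 kN·m at a=24/5 m (b=L-a=36/5):
  θ_1 = (R_Ax²/2 - M_Ax - M₀(x-a))/EI  [x>a] with R_A=6/5, M_A=6/5 = ((6/5)·8²/2 - (6/5)·8 - 10·(8-(24/5)))/20000 = -1/6250 rad
Load 2 — point force P=3 kN at a=3 m (b=L-a=9):
  θ_2 = Pa²(L-x)(2bL-(3b+a)(L-x))/(2L³EI)  [x>a] = 3·3²·(12-8)·(2·9·12-(3·9+3)·(12-8))/(2·12³·20000) = 3/20000 rad
Load 3 — triangular load w₀=15 kN/m (0→w₀ over full span):
  θ_3 = -w₀(2x(L-x)(L-2x)(x+2L)+x²(L-x)²)/(120LEI) = -15·(2·8·(12-8)·(12-2·8)·(8+2·12)+8²·(12-8)²)/(120·12·20000) = 7/1875 rad
Load 4 — uniform load w=2 kN/m over full span:
  θ_4 = -wx(L-x)(L-2x)/(12EI) = -2·8·(12-8)·(12-2·8)/(12·20000) = 2/1875 rad
Superposition: θ = Σ θ_i = 479/100000 rad ≈ 0.004790 rad

θ(8) = 479/100000 rad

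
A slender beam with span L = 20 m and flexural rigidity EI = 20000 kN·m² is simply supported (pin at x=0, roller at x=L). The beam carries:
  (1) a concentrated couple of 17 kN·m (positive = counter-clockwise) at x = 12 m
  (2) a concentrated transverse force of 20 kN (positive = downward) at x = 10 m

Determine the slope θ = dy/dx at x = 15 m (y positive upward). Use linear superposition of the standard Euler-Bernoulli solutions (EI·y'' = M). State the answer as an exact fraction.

θ(15) = 46819/2400000 rad

Load 1 — applied couple M₀=17 kN·m at a=12 m (b=L-a=8):
  θ_1 = (M₀x²/(2L)-M₀(x-a)+C₁)/EI  [x>a] with C₁=M₀(3b²-L²)/(6L)=-442/15 = (17·15²/(2·20)-17·(15-12)+(-442/15))/20000 = 1819/2400000 rad
Load 2 — point force P=20 kN at a=10 m (b=L-a=10):
  θ_2 = -Pa(2L²-6Lx+3x²+a²)/(6LEI)  [x>a] = -20·10·(2·20²-6·20·15+3·15²+10²)/(6·20·20000) = 3/160 rad
Superposition: θ = Σ θ_i = 46819/2400000 rad ≈ 0.019508 rad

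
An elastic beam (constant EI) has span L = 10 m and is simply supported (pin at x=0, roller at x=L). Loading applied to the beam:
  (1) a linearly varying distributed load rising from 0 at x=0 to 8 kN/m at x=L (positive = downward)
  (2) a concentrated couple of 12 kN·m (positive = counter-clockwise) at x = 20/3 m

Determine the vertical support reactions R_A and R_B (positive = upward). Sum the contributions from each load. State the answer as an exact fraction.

Load 1 — triangular load w₀=8 kN/m (0→w₀ over full span):
  R_A = w₀L/6 = 8·10/6 = 40/3 kN
  R_B = w₀L/3 = 8·10/3 = 80/3 kN
Load 2 — applied couple M₀=12 kN·m at a=20/3 m (b=L-a=10/3):
  R_A = M₀/L = 12/10 = 6/5 kN
  R_B = -M₀/L = -12/10 = -6/5 kN
Superposition: R_A = 218/15 kN, R_B = 382/15 kN

R_A = 218/15 kN, R_B = 382/15 kN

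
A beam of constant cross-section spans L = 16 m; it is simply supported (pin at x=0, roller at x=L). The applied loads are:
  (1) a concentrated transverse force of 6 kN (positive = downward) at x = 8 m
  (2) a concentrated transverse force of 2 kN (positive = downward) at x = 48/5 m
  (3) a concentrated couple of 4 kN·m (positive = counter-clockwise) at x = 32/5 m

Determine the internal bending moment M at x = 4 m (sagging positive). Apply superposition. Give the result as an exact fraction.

Load 1 — point force P=6 kN at a=8 m (b=L-a=8):
  M_1 = Pbx/L  [x≤a] = 6·8·4/16 = 12 kN·m
Load 2 — point force P=2 kN at a=48/5 m (b=L-a=32/5):
  M_2 = Pbx/L  [x≤a] = 2·(32/5)·4/16 = 16/5 kN·m
Load 3 — applied couple M₀=4 kN·m at a=32/5 m (b=L-a=48/5):
  M_3 = M₀x/L  [x≤a] = 4·4/16 = 1 kN·m
Superposition: M = Σ M_i = 81/5 kN·m ≈ 16.200000 kN·m

M(4) = 81/5 kN·m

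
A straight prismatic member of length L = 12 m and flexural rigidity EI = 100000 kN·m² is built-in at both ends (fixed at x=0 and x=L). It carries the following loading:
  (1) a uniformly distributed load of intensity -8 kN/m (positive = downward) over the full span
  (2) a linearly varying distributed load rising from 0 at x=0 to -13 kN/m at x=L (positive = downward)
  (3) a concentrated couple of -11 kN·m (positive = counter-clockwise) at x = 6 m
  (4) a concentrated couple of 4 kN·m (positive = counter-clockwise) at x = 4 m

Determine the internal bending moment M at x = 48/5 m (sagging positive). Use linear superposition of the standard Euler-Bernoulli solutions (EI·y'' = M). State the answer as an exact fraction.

M(48/5) = 3241/1500 kN·m

Load 1 — uniform load w=-8 kN/m over full span:
  M_1 = wLx/2 - wL²/12 - wx²/2 = (-8)·12·(48/5)/2 - (-8)·12²/12 - (-8)·(48/5)²/2 = 96/25 kN·m
Load 2 — triangular load w₀=-13 kN/m (0→w₀ over full span):
  M_2 = 3w₀Lx/20 - w₀L²/30 - w₀x³/(6L) = 3·(-13)·12·(48/5)/20 - (-13)·12²/30 - (-13)·(48/5)³/(6·12) = -312/125 kN·m
Load 3 — applied couple M₀=-11 kN·m at a=6 m (b=L-a=6):
  M_3 = R_Ax - M_A - M₀  [x>a] with R_A=-11/8, M_A=-11/4 = (-11/8)·(48/5) - (-11/4) - (-11) = 11/20 kN·m
Load 4 — applied couple M₀=4 kN·m at a=4 m (b=L-a=8):
  M_4 = R_Ax - M_A - M₀  [x>a] with R_A=4/9, M_A=0 = (4/9)·(48/5) - 0 - 4 = 4/15 kN·m
Superposition: M = Σ M_i = 3241/1500 kN·m ≈ 2.160667 kN·m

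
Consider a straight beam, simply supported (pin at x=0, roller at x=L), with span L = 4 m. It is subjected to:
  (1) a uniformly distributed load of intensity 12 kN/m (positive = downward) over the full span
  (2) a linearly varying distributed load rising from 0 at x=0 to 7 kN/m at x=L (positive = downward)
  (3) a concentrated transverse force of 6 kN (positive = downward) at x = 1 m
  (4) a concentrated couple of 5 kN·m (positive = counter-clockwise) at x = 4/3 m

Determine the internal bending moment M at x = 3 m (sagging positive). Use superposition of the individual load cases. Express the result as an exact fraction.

M(3) = 195/8 kN·m

Load 1 — uniform load w=12 kN/m over full span:
  M_1 = wx(L-x)/2 = 12·3·(4-3)/2 = 18 kN·m
Load 2 — triangular load w₀=7 kN/m (0→w₀ over full span):
  M_2 = w₀Lx/6 - w₀x³/(6L) = 7·4·3/6 - 7·3³/(6·4) = 49/8 kN·m
Load 3 — point force P=6 kN at a=1 m (b=L-a=3):
  M_3 = Pa(L-x)/L  [x>a] = 6·1·(4-3)/4 = 3/2 kN·m
Load 4 — applied couple M₀=5 kN·m at a=4/3 m (b=L-a=8/3):
  M_4 = M₀x/L - M₀  [x>a] = 5·3/4 - 5 = -5/4 kN·m
Superposition: M = Σ M_i = 195/8 kN·m ≈ 24.375000 kN·m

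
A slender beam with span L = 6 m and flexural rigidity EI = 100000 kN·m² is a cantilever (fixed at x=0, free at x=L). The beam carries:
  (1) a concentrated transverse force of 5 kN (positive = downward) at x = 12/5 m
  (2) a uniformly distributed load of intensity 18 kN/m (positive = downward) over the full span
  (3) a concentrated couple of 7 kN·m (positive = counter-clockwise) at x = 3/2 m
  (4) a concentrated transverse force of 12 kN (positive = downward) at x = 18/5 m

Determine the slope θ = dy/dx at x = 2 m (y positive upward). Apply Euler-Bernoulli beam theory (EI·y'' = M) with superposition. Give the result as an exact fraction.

θ(2) = -5219/1000000 rad

Load 1 — point force P=5 kN at a=12/5 m (b=L-a=18/5):
  θ_1 = -Px(2a-x)/(2EI)  [x≤a] = -5·2·(2·(12/5)-2)/(2·100000) = -7/50000 rad
Load 2 — uniform load w=18 kN/m over full span:
  θ_2 = -wx(x²-3Lx+3L²)/(6EI) = -18·2·(2²-3·6·2+3·6²)/(6·100000) = -57/12500 rad
Load 3 — applied couple M₀=7 kN·m at a=3/2 m (b=L-a=9/2):
  θ_3 = M₀a/EI  [x>a] = 7·(3/2)/100000 = 21/200000 rad
Load 4 — point force P=12 kN at a=18/5 m (b=L-a=12/5):
  θ_4 = -Px(2a-x)/(2EI)  [x≤a] = -12·2·(2·(18/5)-2)/(2·100000) = -39/62500 rad
Superposition: θ = Σ θ_i = -5219/1000000 rad ≈ -0.005219 rad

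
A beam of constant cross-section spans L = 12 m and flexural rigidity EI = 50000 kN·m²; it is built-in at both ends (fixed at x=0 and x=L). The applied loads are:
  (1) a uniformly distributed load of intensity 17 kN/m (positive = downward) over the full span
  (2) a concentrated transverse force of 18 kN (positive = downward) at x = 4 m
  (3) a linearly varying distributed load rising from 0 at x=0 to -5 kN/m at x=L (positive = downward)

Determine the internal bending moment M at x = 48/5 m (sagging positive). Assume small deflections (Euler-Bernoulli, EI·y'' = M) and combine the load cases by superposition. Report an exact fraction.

Load 1 — uniform load w=17 kN/m over full span:
  M_1 = wLx/2 - wL²/12 - wx²/2 = 17·12·(48/5)/2 - 17·12²/12 - 17·(48/5)²/2 = -204/25 kN·m
Load 2 — point force P=18 kN at a=4 m (b=L-a=8):
  M_2 = Pa²(a+3b)(L-x)/L³ - Pa²b/L²  [x>a] = 18·4²·(4+3·8)·(12-(48/5))/12³ - 18·4²·8/12² = -24/5 kN·m
Load 3 — triangular load w₀=-5 kN/m (0→w₀ over full span):
  M_3 = 3w₀Lx/20 - w₀L²/30 - w₀x³/(6L) = 3·(-5)·12·(48/5)/20 - (-5)·12²/30 - (-5)·(48/5)³/(6·12) = -24/25 kN·m
Superposition: M = Σ M_i = -348/25 kN·m ≈ -13.920000 kN·m

M(48/5) = -348/25 kN·m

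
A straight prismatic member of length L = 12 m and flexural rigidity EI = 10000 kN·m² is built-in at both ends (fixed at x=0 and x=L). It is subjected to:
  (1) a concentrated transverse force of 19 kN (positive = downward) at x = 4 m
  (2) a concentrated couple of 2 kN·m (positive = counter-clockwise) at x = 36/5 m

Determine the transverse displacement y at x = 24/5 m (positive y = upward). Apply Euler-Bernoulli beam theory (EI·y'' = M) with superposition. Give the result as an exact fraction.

y(24/5) = -26226/1953125 m

Load 1 — point force P=19 kN at a=4 m (b=L-a=8):
  y_1 = -Pa²(L-x)²(3bL-(3b+a)(L-x))/(6L³EI)  [x>a] = -19·4²·(12-(24/5))²·(3·8·12-(3·8+4)·(12-(24/5)))/(6·12³·10000) = -1026/78125 m
Load 2 — applied couple M₀=2 kN·m at a=36/5 m (b=L-a=24/5):
  y_2 = (R_Ax³/6 - M_Ax²/2)/EI  [x≤a] with R_A=6/25, M_A=16/25 = ((6/25)·(24/5)³/6 - (16/25)·(24/5)²/2)/10000 = -576/1953125 m
Superposition: y = Σ y_i = -26226/1953125 m ≈ -0.013428 m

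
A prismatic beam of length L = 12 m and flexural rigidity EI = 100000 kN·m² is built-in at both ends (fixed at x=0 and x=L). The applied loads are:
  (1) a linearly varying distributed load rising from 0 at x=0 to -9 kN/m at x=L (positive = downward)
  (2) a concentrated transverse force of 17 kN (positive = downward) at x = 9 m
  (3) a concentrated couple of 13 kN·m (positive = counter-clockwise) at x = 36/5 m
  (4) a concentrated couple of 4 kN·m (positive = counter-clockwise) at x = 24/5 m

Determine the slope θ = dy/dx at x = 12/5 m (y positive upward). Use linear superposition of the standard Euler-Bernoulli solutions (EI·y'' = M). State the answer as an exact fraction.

θ(12/5) = 3/8000 rad

Load 1 — triangular load w₀=-9 kN/m (0→w₀ over full span):
  θ_1 = -w₀(2x(L-x)(L-2x)(x+2L)+x²(L-x)²)/(120LEI) = -(-9)·(2·(12/5)·(12-(12/5))·(12-2·(12/5))·((12/5)+2·12)+(12/5)²·(12-(12/5))²)/(120·12·100000) = 1134/1953125 rad
Load 2 — point force P=17 kN at a=9 m (b=L-a=3):
  θ_2 = -Pb²x(2aL-(3a+b)x)/(2L³EI)  [x≤a] = -17·3²·(12/5)·(2·9·12-(3·9+3)·(12/5))/(2·12³·100000) = -153/1000000 rad
Load 3 — applied couple M₀=13 kN·m at a=36/5 m (b=L-a=24/5):
  θ_3 = (R_Ax²/2 - M_Ax)/EI  [x≤a] with R_A=39/25, M_A=104/25 = ((39/25)·(12/5)²/2 - (104/25)·(12/5))/100000 = -429/7812500 rad
Load 4 — applied couple M₀=4 kN·m at a=24/5 m (b=L-a=36/5):
  θ_4 = (R_Ax²/2 - M_Ax)/EI  [x≤a] with R_A=12/25, M_A=12/25 = ((12/25)·(12/5)²/2 - (12/25)·(12/5))/100000 = 9/3906250 rad
Superposition: θ = Σ θ_i = 3/8000 rad ≈ 0.000375 rad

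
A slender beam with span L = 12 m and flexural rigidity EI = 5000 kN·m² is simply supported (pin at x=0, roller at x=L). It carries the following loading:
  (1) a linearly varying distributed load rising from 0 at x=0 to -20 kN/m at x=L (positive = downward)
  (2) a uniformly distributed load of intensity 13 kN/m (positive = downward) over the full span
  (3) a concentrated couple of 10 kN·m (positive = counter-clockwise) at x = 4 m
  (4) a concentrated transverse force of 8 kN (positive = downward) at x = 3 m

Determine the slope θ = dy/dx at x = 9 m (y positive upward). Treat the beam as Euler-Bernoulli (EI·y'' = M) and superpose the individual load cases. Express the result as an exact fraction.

Load 1 — triangular load w₀=-20 kN/m (0→w₀ over full span):
  θ_1 = -w₀(7L⁴-30L²x²+15x⁴)/(360LEI) = -(-20)·(7·12⁴-30·12²·9²+15·9⁴)/(360·12·5000) = -3939/40000 rad
Load 2 — uniform load w=13 kN/m over full span:
  θ_2 = -w(L³-6Lx²+4x³)/(24EI) = -13·(12³-6·12·9²+4·9³)/(24·5000) = 1287/10000 rad
Load 3 — applied couple M₀=10 kN·m at a=4 m (b=L-a=8):
  θ_3 = (M₀x²/(2L)-M₀(x-a)+C₁)/EI  [x>a] with C₁=M₀(3b²-L²)/(6L)=20/3 = (10·9²/(2·12)-10·(9-4)+(20/3))/5000 = -23/12000 rad
Load 4 — point force P=8 kN at a=3 m (b=L-a=9):
  θ_4 = -Pa(2L²-6Lx+3x²+a²)/(6LEI)  [x>a] = -8·3·(2·12²-6·12·9+3·9²+3²)/(6·12·5000) = 9/1250 rad
Superposition: θ = Σ θ_i = 4261/120000 rad ≈ 0.035508 rad

θ(9) = 4261/120000 rad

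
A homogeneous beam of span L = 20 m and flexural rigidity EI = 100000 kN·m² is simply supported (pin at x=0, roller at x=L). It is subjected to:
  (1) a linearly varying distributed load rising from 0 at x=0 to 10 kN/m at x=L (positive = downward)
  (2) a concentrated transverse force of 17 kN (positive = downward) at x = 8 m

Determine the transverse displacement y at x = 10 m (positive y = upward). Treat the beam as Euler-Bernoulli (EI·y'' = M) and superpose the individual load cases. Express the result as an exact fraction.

Load 1 — triangular load w₀=10 kN/m (0→w₀ over full span):
  y_1 = -w₀x(7L⁴-10L²x²+3x⁴)/(360LEI) = -10·10·(7·20⁴-10·20²·10²+3·10⁴)/(360·20·100000) = -5/48 m
Load 2 — point force P=17 kN at a=8 m (b=L-a=12):
  y_2 = -Pa(L-x)(2Lx-a²-x²)/(6LEI)  [x>a] = -17·8·(20-10)·(2·20·10-8²-10²)/(6·20·100000) = -1003/37500 m
Superposition: y = Σ y_i = -19637/150000 m ≈ -0.130913 m

y(10) = -19637/150000 m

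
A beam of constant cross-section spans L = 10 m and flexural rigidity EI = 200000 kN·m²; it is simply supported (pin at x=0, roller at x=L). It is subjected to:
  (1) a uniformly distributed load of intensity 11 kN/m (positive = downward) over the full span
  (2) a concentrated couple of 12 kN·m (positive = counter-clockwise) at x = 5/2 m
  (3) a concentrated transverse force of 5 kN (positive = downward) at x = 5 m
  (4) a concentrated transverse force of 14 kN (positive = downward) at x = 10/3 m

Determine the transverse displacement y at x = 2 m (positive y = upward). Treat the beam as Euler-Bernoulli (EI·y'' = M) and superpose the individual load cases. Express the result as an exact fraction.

Load 1 — uniform load w=11 kN/m over full span:
  y_1 = -wx(L³-2Lx²+x³)/(24EI) = -11·2·(10³-2·10·2²+2³)/(24·200000) = -319/75000 m
Load 2 — applied couple M₀=12 kN·m at a=5/2 m (b=L-a=15/2):
  y_2 = (M₀x³/(6L)+C₁x)/EI  [x≤a] with C₁=M₀(3b²-L²)/(6L)=55/4 = (12·2³/(6·10)+(55/4)·2)/200000 = 291/2000000 m
Load 3 — point force P=5 kN at a=5 m (b=L-a=5):
  y_3 = -Pbx(L²-b²-x²)/(6LEI)  [x≤a] = -5·5·2·(10²-5²-2²)/(6·10·200000) = -71/240000 m
Load 4 — point force P=14 kN at a=10/3 m (b=L-a=20/3):
  y_4 = -Pbx(L²-b²-x²)/(6LEI)  [x≤a] = -14·(20/3)·2·(10²-(20/3)²-2²)/(6·10·200000) = -203/253125 m
Superposition: y = Σ y_i = -421657/81000000 m ≈ -0.005206 m

y(2) = -421657/81000000 m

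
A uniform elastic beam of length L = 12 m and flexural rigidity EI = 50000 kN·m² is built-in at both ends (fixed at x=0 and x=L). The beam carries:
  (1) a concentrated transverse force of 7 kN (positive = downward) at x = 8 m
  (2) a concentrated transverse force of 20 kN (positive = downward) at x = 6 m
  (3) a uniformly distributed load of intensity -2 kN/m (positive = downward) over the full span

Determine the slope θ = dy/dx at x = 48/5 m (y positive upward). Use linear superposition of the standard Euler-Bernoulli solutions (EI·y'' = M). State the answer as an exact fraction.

θ(48/5) = 1429/2343750 rad

Load 1 — point force P=7 kN at a=8 m (b=L-a=4):
  θ_1 = Pa²(L-x)(2bL-(3b+a)(L-x))/(2L³EI)  [x>a] = 7·8²·(12-(48/5))·(2·4·12-(3·4+8)·(12-(48/5)))/(2·12³·50000) = 14/46875 rad
Load 2 — point force P=20 kN at a=6 m (b=L-a=6):
  θ_2 = Pa²(L-x)(2bL-(3b+a)(L-x))/(2L³EI)  [x>a] = 20·6²·(12-(48/5))·(2·6·12-(3·6+6)·(12-(48/5)))/(2·12³·50000) = 27/31250 rad
Load 3 — uniform load w=-2 kN/m over full span:
  θ_3 = -wx(L-x)(L-2x)/(12EI) = -(-2)·(48/5)·(12-(48/5))·(12-2·(48/5))/(12·50000) = -216/390625 rad
Superposition: θ = Σ θ_i = 1429/2343750 rad ≈ 0.000610 rad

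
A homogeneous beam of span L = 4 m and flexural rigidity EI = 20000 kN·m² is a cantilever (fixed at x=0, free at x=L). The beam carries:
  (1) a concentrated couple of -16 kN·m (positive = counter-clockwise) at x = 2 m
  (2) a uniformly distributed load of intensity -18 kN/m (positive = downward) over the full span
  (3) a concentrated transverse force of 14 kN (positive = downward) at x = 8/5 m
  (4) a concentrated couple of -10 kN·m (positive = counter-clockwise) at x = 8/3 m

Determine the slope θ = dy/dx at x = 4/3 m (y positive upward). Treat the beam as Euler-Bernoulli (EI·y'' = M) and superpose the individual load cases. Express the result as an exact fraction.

Load 1 — applied couple M₀=-16 kN·m at a=2 m (b=L-a=2):
  θ_1 = M₀x/EI  [x≤a] = (-16)·(4/3)/20000 = -2/1875 rad
Load 2 — uniform load w=-18 kN/m over full span:
  θ_2 = -wx(x²-3Lx+3L²)/(6EI) = -(-18)·(4/3)·((4/3)²-3·4·(4/3)+3·4²)/(6·20000) = 38/5625 rad
Load 3 — point force P=14 kN at a=8/5 m (b=L-a=12/5):
  θ_3 = -Px(2a-x)/(2EI)  [x≤a] = -14·(4/3)·(2·(8/5)-(4/3))/(2·20000) = -49/56250 rad
Load 4 — applied couple M₀=-10 kN·m at a=8/3 m (b=L-a=4/3):
  θ_4 = M₀x/EI  [x≤a] = (-10)·(4/3)/20000 = -1/1500 rad
Superposition: θ = Σ θ_i = 467/112500 rad ≈ 0.004151 rad

θ(4/3) = 467/112500 rad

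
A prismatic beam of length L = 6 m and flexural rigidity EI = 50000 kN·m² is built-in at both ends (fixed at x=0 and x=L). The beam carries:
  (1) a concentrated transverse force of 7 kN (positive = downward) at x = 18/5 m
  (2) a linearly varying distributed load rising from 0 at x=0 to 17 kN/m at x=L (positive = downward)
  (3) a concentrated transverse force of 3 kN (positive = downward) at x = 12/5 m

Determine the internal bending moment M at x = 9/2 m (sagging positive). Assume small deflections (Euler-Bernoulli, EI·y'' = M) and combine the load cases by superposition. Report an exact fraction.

M(9/2) = 24123/4000 kN·m

Load 1 — point force P=7 kN at a=18/5 m (b=L-a=12/5):
  M_1 = Pa²(a+3b)(L-x)/L³ - Pa²b/L²  [x>a] = 7·(18/5)²·((18/5)+3·(12/5))·(6-(9/2))/6³ - 7·(18/5)²·(12/5)/6² = 189/250 kN·m
Load 2 — triangular load w₀=17 kN/m (0→w₀ over full span):
  M_2 = 3w₀Lx/20 - w₀L²/30 - w₀x³/(6L) = 3·17·6·(9/2)/20 - 17·6²/30 - 17·(9/2)³/(6·6) = 867/160 kN·m
Load 3 — point force P=3 kN at a=12/5 m (b=L-a=18/5):
  M_3 = Pa²(a+3b)(L-x)/L³ - Pa²b/L²  [x>a] = 3·(12/5)²·((12/5)+3·(18/5))·(6-(9/2))/6³ - 3·(12/5)²·(18/5)/6² = -18/125 kN·m
Superposition: M = Σ M_i = 24123/4000 kN·m ≈ 6.030750 kN·m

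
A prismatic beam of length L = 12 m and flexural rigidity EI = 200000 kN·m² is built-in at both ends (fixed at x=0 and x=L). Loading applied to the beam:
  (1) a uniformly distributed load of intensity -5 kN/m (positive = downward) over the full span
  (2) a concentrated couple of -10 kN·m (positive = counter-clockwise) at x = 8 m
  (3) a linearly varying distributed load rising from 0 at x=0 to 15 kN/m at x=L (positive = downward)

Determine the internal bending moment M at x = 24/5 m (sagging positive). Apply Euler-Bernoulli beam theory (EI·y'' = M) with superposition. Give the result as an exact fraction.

Load 1 — uniform load w=-5 kN/m over full span:
  M_1 = wLx/2 - wL²/12 - wx²/2 = (-5)·12·(24/5)/2 - (-5)·12²/12 - (-5)·(24/5)²/2 = -132/5 kN·m
Load 2 — applied couple M₀=-10 kN·m at a=8 m (b=L-a=4):
  M_2 = R_Ax - M_A  [x≤a] with R_A=-10/9, M_A=-10/3 = (-10/9)·(24/5) - (-10/3) = -2 kN·m
Load 3 — triangular load w₀=15 kN/m (0→w₀ over full span):
  M_3 = 3w₀Lx/20 - w₀L²/30 - w₀x³/(6L) = 3·15·12·(24/5)/20 - 15·12²/30 - 15·(24/5)³/(6·12) = 864/25 kN·m
Superposition: M = Σ M_i = 154/25 kN·m ≈ 6.160000 kN·m

M(24/5) = 154/25 kN·m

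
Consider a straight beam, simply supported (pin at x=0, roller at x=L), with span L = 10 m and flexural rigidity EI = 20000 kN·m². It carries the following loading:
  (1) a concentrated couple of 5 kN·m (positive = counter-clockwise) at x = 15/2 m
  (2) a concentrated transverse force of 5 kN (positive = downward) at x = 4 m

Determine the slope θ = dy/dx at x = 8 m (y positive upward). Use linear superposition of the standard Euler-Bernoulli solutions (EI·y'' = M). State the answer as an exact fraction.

θ(8) = 59/38400 rad

Load 1 — applied couple M₀=5 kN·m at a=15/2 m (b=L-a=5/2):
  θ_1 = (M₀x²/(2L)-M₀(x-a)+C₁)/EI  [x>a] with C₁=M₀(3b²-L²)/(6L)=-325/48 = (5·8²/(2·10)-5·(8-(15/2))+(-325/48))/20000 = 323/960000 rad
Load 2 — point force P=5 kN at a=4 m (b=L-a=6):
  θ_2 = -Pa(2L²-6Lx+3x²+a²)/(6LEI)  [x>a] = -5·4·(2·10²-6·10·8+3·8²+4²)/(6·10·20000) = 3/2500 rad
Superposition: θ = Σ θ_i = 59/38400 rad ≈ 0.001536 rad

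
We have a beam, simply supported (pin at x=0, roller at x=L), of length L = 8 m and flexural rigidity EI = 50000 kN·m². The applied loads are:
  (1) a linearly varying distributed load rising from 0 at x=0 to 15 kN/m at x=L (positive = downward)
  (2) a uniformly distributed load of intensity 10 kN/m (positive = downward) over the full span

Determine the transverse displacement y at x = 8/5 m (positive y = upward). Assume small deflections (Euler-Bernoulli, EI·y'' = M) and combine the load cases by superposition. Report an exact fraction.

y(8/5) = -317696/29296875 m

Load 1 — triangular load w₀=15 kN/m (0→w₀ over full span):
  y_1 = -w₀x(7L⁴-10L²x²+3x⁴)/(360LEI) = -15·(8/5)·(7·8⁴-10·8²·(8/5)²+3·(8/5)⁴)/(360·8·50000) = -44032/9765625 m
Load 2 — uniform load w=10 kN/m over full span:
  y_2 = -wx(L³-2Lx²+x³)/(24EI) = -10·(8/5)·(8³-2·8·(8/5)²+(8/5)³)/(24·50000) = -7424/1171875 m
Superposition: y = Σ y_i = -317696/29296875 m ≈ -0.010844 m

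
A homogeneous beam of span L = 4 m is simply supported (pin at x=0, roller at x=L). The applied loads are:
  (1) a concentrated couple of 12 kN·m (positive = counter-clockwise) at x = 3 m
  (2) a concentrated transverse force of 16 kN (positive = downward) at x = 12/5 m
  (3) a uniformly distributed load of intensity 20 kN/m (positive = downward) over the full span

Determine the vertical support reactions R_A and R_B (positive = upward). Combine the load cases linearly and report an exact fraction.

Load 1 — applied couple M₀=12 kN·m at a=3 m (b=L-a=1):
  R_A = M₀/L = 12/4 = 3 kN
  R_B = -M₀/L = -12/4 = -3 kN
Load 2 — point force P=16 kN at a=12/5 m (b=L-a=8/5):
  R_A = Pb/L = 16·(8/5)/4 = 32/5 kN
  R_B = Pa/L = 16·(12/5)/4 = 48/5 kN
Load 3 — uniform load w=20 kN/m over full span:
  R_A = wL/2 = 20·4/2 = 40 kN
  R_B = wL/2 = 20·4/2 = 40 kN
Superposition: R_A = 247/5 kN, R_B = 233/5 kN

R_A = 247/5 kN, R_B = 233/5 kN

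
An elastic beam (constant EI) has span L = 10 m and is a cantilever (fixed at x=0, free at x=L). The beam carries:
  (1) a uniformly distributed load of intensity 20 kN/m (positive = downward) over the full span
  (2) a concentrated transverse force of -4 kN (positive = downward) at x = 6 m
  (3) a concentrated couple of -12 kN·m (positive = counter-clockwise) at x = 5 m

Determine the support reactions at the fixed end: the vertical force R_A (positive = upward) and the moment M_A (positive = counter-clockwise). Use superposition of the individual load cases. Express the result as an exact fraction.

R_A = 196 kN, M_A = 988 kN·m

Load 1 — uniform load w=20 kN/m over full span:
  R_A = wL = 20·10 = 200 kN
  M_A = wL²/2 = 20·10²/2 = 1000 kN·m
Load 2 — point force P=-4 kN at a=6 m (b=L-a=4):
  R_A = P = (-4) = -4 kN
  M_A = Pa = (-4)·6 = -24 kN·m
Load 3 — applied couple M₀=-12 kN·m at a=5 m (b=L-a=5):
  R_A = 0 kN
  M_A = -M₀ = -(-12) = 12 kN·m
Superposition: R_A = 196 kN, M_A = 988 kN·m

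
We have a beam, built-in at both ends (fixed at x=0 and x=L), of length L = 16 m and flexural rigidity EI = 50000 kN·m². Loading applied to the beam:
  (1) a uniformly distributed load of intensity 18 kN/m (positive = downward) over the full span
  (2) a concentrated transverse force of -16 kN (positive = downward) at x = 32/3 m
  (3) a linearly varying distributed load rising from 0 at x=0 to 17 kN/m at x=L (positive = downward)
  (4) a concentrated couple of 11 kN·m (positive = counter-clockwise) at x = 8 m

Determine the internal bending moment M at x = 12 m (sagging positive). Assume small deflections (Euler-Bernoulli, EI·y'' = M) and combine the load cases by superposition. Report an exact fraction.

M(12) = 81731/1080 kN·m

Load 1 — uniform load w=18 kN/m over full span:
  M_1 = wLx/2 - wL²/12 - wx²/2 = 18·16·12/2 - 18·16²/12 - 18·12²/2 = 48 kN·m
Load 2 — point force P=-16 kN at a=32/3 m (b=L-a=16/3):
  M_2 = Pa²(a+3b)(L-x)/L³ - Pa²b/L²  [x>a] = (-16)·(32/3)²·((32/3)+3·(16/3))·(16-12)/16³ - (-16)·(32/3)²·(16/3)/16² = -256/27 kN·m
Load 3 — triangular load w₀=17 kN/m (0→w₀ over full span):
  M_3 = 3w₀Lx/20 - w₀L²/30 - w₀x³/(6L) = 3·17·16·12/20 - 17·16²/30 - 17·12³/(6·16) = 578/15 kN·m
Load 4 — applied couple M₀=11 kN·m at a=8 m (b=L-a=8):
  M_4 = R_Ax - M_A - M₀  [x>a] with R_A=33/32, M_A=11/4 = (33/32)·12 - (11/4) - 11 = -11/8 kN·m
Superposition: M = Σ M_i = 81731/1080 kN·m ≈ 75.676852 kN·m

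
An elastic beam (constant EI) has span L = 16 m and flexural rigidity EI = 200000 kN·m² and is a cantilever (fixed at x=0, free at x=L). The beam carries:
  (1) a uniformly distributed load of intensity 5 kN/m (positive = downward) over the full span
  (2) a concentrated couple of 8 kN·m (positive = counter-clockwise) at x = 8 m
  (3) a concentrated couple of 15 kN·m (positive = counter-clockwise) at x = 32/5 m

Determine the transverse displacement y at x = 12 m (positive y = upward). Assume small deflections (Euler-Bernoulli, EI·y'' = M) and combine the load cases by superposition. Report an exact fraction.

Load 1 — uniform load w=5 kN/m over full span:
  y_1 = -wx²(x²-4Lx+6L²)/(24EI) = -5·12²·(12²-4·16·12+6·16²)/(24·200000) = -171/1250 m
Load 2 — applied couple M₀=8 kN·m at a=8 m (b=L-a=8):
  y_2 = M₀a(2x-a)/(2EI)  [x>a] = 8·8·(2·12-8)/(2·200000) = 8/3125 m
Load 3 — applied couple M₀=15 kN·m at a=32/5 m (b=L-a=48/5):
  y_3 = M₀a(2x-a)/(2EI)  [x>a] = 15·(32/5)·(2·12-(32/5))/(2·200000) = 66/15625 m
Superposition: y = Σ y_i = -4063/31250 m ≈ -0.130016 m

y(12) = -4063/31250 m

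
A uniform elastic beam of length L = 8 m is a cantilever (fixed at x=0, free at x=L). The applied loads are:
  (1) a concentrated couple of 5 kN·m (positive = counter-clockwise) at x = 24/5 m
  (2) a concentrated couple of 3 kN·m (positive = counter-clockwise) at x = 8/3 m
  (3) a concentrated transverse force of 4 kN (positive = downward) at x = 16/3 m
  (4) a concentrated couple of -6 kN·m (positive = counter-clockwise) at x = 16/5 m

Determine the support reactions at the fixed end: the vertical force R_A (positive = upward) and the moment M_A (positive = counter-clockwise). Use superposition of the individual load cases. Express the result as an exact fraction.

Load 1 — applied couple M₀=5 kN·m at a=24/5 m (b=L-a=16/5):
  R_A = 0 kN
  M_A = -M₀ = -5 kN·m
Load 2 — applied couple M₀=3 kN·m at a=8/3 m (b=L-a=16/3):
  R_A = 0 kN
  M_A = -M₀ = -3 kN·m
Load 3 — point force P=4 kN at a=16/3 m (b=L-a=8/3):
  R_A = P = 4 kN
  M_A = Pa = 4·(16/3) = 64/3 kN·m
Load 4 — applied couple M₀=-6 kN·m at a=16/5 m (b=L-a=24/5):
  R_A = 0 kN
  M_A = -M₀ = -(-6) = 6 kN·m
Superposition: R_A = 4 kN, M_A = 58/3 kN·m

R_A = 4 kN, M_A = 58/3 kN·m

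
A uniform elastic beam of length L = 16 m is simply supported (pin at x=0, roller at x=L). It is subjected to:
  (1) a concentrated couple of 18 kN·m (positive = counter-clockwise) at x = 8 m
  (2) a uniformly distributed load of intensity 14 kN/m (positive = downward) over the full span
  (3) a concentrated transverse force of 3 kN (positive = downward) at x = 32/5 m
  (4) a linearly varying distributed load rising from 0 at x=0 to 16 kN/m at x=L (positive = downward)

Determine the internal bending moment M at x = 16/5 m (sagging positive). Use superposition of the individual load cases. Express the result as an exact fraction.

M(16/5) = 53394/125 kN·m

Load 1 — applied couple M₀=18 kN·m at a=8 m (b=L-a=8):
  M_1 = M₀x/L  [x≤a] = 18·(16/5)/16 = 18/5 kN·m
Load 2 — uniform load w=14 kN/m over full span:
  M_2 = wx(L-x)/2 = 14·(16/5)·(16-(16/5))/2 = 7168/25 kN·m
Load 3 — point force P=3 kN at a=32/5 m (b=L-a=48/5):
  M_3 = Pbx/L  [x≤a] = 3·(48/5)·(16/5)/16 = 144/25 kN·m
Load 4 — triangular load w₀=16 kN/m (0→w₀ over full span):
  M_4 = w₀Lx/6 - w₀x³/(6L) = 16·16·(16/5)/6 - 16·(16/5)³/(6·16) = 16384/125 kN·m
Superposition: M = Σ M_i = 53394/125 kN·m ≈ 427.152000 kN·m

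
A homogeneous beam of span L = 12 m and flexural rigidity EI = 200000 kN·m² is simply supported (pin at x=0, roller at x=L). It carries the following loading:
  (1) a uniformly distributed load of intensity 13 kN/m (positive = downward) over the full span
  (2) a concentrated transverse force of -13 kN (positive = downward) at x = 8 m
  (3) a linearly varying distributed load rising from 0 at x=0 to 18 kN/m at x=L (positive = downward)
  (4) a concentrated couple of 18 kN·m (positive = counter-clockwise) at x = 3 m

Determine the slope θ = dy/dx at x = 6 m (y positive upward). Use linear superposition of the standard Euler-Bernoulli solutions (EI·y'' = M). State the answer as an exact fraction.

θ(6) = -4609/36000000 rad

Load 1 — uniform load w=13 kN/m over full span:
  θ_1 = -w(L³-6Lx²+4x³)/(24EI) = -13·(12³-6·12·6²+4·6³)/(24·200000) = 0 rad
Load 2 — point force P=-13 kN at a=8 m (b=L-a=4):
  θ_2 = -Pb(L²-b²-3x²)/(6LEI)  [x≤a] = -(-13)·4·(12²-4²-3·6²)/(6·12·200000) = 13/180000 rad
Load 3 — triangular load w₀=18 kN/m (0→w₀ over full span):
  θ_3 = -w₀(7L⁴-30L²x²+15x⁴)/(360LEI) = -18·(7·12⁴-30·12²·6²+15·6⁴)/(360·12·200000) = -189/1000000 rad
Load 4 — applied couple M₀=18 kN·m at a=3 m (b=L-a=9):
  θ_4 = (M₀x²/(2L)-M₀(x-a)+C₁)/EI  [x>a] with C₁=M₀(3b²-L²)/(6L)=99/4 = (18·6²/(2·12)-18·(6-3)+(99/4))/200000 = -9/800000 rad
Superposition: θ = Σ θ_i = -4609/36000000 rad ≈ -0.000128 rad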